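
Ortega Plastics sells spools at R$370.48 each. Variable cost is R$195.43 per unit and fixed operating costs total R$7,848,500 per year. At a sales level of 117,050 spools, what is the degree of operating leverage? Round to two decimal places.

Contribution at this volume is 117,050 × R$175.05 = R$20,489,602.50.
EBIT = R$20,489,602.50 − R$7,848,500 = R$12,641,102.50.
DOL = contribution ÷ EBIT = R$20,489,602.50 ÷ R$12,641,102.50 = 1.6209.

1.62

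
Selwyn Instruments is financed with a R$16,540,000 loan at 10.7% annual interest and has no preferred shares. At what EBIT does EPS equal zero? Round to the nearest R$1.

R$1,769,780

Annual interest = 10.7% × R$16,540,000 = R$1,769,780.00.
With no preferred dividends, EPS = 0 when EBIT exactly covers interest, so the financial break-even EBIT is R$1,769,780.00.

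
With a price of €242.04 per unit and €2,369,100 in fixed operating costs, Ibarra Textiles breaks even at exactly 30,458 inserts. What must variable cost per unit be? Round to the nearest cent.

Contribution per unit must be FC / Q = €2,369,100 / 30,458 = €77.7825.
Hence VC = price − CM = €242.04 − €77.7825 = €164.26.

€164.26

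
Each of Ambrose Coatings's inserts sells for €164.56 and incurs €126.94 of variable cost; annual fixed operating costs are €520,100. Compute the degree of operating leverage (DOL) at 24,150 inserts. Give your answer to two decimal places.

2.34

Contribution at this volume is 24,150 × €37.62 = €908,523.00.
Operating income = contribution − fixed costs = €908,523.00 − €520,100 = €388,423.00.
Degree of operating leverage = €908,523.00 / €388,423.00 = 2.3390.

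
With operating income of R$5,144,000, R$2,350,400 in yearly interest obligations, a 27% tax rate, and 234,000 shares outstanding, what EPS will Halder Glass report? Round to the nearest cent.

Pre-tax income = R$5,144,000 − R$2,350,400.00 = R$2,793,600.00.
After tax at 27%: net income = R$2,793,600.00 × 0.73 = R$2,039,328.00.
Per share: R$2,039,328.00 / 234,000 shares = R$8.72.

R$8.72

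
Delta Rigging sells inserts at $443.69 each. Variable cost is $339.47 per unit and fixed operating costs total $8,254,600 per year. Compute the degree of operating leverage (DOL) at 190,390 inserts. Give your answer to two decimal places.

1.71

Contribution at this volume is 190,390 × $104.22 = $19,842,445.80.
EBIT = $19,842,445.80 − $8,254,600 = $11,587,845.80.
So DOL = total CM / EBIT = $19,842,445.80 / $11,587,845.80 = 1.7123.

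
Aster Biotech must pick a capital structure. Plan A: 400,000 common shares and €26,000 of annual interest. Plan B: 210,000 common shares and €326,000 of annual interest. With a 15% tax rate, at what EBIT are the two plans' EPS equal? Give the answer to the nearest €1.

€657,579

Set EPS_A = EPS_B: (EBIT − €26,000)(1 − 0.15) ÷ 400,000 = (EBIT − €326,000)(1 − 0.15) ÷ 210,000.
Cancelling (1 − t) and cross-multiplying: 210,000·(EBIT − 26,000) = 400,000·(EBIT − 326,000).
Solving, EBIT = (326,000·400,000 − 26,000·210,000) / (400,000 − 210,000) = 124,940,000,000 / 190,000 = 657,578.95.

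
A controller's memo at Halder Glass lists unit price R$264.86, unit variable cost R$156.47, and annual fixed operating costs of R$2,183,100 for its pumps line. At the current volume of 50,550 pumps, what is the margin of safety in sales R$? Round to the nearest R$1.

Unit CM = price − variable cost = R$264.86 − R$156.47 = R$108.39. Break-even units = R$2,183,100 ÷ R$108.39 = 20,141.16; break-even revenue = 20,141.16 × R$264.86 = R$5,334,586.83.
Current sales = 50,550 × R$264.86 = R$13,388,673.00.
Margin of safety = R$13,388,673.00 − R$5,334,586.83 = R$8,054,086.

R$8,054,086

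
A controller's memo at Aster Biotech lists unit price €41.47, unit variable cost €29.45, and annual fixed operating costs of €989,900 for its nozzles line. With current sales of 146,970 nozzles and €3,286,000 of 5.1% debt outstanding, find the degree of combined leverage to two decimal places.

2.90

At 146,970 units, contribution = 146,970 × €12.02 = €1,766,579.40.
Subtracting fixed costs: EBIT = €1,766,579.40 − €989,900 = €776,679.40. Interest = €167,586.00.
DOL = €1,766,579.40 ÷ €776,679.40 = 2.2745; DFL = €776,679.40 ÷ €609,093.40 = 1.2751.
DCL = DOL × DFL = 2.2745 × 1.2751 = 2.9002.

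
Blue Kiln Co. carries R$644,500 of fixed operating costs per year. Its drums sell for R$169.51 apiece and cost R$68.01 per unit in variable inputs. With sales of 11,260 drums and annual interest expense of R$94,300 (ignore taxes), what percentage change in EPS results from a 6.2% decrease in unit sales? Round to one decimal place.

-17.5%

Contribution at this volume is 11,260 × R$101.50 = R$1,142,890.00.
Subtracting fixed costs: EBIT = R$1,142,890.00 − R$644,500 = R$498,390.00.
Interest = R$94,300.00, so EBIT − I = R$404,090.00.
DCL = total CM / (EBIT − I) = R$1,142,890.00 / R$404,090.00 = 2.8283.
EPS therefore changes by 2.8283 × (-6.2%) = -17.5%.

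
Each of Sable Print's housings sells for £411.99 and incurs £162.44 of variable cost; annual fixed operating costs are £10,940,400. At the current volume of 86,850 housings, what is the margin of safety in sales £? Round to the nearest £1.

£17,719,479

Contribution margin per unit = £411.99 − £162.44 = £249.55. Break-even units = £10,940,400 ÷ £249.55 = 43,840.51; break-even revenue = 43,840.51 × £411.99 = £18,061,852.92.
Actual sales revenue = 86,850 × £411.99 = £35,781,331.50.
Margin of safety = £35,781,331.50 − £18,061,852.92 = £17,719,479.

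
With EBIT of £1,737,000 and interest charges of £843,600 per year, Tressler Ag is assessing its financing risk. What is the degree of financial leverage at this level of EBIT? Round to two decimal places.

1.94

Interest = £843,600.00.
DFL = EBIT ÷ (EBIT − I) = £1,737,000 ÷ (£1,737,000 − £843,600.00) = £1,737,000 ÷ £893,400.00 = 1.9443.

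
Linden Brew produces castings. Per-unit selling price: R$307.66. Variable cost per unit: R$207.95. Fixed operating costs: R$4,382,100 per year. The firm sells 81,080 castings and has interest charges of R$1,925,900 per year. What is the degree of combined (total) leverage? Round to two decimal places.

4.55

Total contribution margin = 81,080 × R$99.71 = R$8,084,486.80.
Subtracting fixed costs: EBIT = R$8,084,486.80 − R$4,382,100 = R$3,702,386.80. Interest = R$1,925,900.00, so EBIT − I = R$1,776,486.80.
DCL = contribution ÷ (EBIT − I) = R$8,084,486.80 ÷ R$1,776,486.80 = 4.5508.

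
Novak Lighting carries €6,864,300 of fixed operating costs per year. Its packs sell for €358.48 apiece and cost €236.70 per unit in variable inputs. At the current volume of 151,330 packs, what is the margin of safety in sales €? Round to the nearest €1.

Unit CM = price − variable cost = €358.48 − €236.70 = €121.78. Break-even units = €6,864,300 ÷ €121.78 = 56,366.40; break-even revenue = 56,366.40 × €358.48 = €20,206,226.51.
Current sales = 151,330 × €358.48 = €54,248,778.40.
Margin of safety = €54,248,778.40 − €20,206,226.51 = €34,042,552.

€34,042,552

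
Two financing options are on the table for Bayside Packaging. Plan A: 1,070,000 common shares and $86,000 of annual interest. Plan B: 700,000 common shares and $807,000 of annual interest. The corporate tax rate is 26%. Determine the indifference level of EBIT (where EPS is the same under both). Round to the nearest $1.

$2,171,054

Set EPS_A = EPS_B: (EBIT − $86,000)(1 − 0.26) ÷ 1,070,000 = (EBIT − $807,000)(1 − 0.26) ÷ 700,000.
Cancelling (1 − t) and cross-multiplying: 700,000·(EBIT − 86,000) = 1,070,000·(EBIT − 807,000).
Solving, EBIT = (807,000·1,070,000 − 86,000·700,000) / (1,070,000 − 700,000) = 803,290,000,000 / 370,000 = 2,171,054.05.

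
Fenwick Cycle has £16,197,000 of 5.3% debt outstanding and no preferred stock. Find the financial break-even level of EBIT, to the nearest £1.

Annual interest = 5.3% × £16,197,000 = £858,441.00.
With no preferred dividends, EPS = 0 when EBIT exactly covers interest, so the financial break-even EBIT is £858,441.00.

£858,441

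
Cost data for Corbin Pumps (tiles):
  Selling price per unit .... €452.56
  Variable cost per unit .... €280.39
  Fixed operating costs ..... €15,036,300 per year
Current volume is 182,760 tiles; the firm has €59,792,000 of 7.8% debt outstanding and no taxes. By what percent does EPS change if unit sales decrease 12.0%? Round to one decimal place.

At 182,760 units, contribution = 182,760 × €172.17 = €31,465,789.20.
EBIT = €31,465,789.20 − €15,036,300 = €16,429,489.20.
After interest of €4,663,776.00, pre-tax earnings = €11,765,713.20.
Degree of combined leverage = contribution ÷ (EBIT − I) = €31,465,789.20 ÷ €11,765,713.20 = 2.6744.
EPS therefore changes by 2.6744 × (-12.0%) = -32.1%.

-32.1%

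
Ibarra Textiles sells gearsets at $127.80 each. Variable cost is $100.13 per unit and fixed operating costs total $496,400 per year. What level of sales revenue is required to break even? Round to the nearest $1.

Contribution margin per unit = $127.80 − $100.13 = $27.67, a CM ratio of $27.67 ÷ $127.80 = 0.2165.
Break-even sales = FC ÷ CM ratio = $496,400 × $127.80 / $27.67 = $2,292,733.

$2,292,733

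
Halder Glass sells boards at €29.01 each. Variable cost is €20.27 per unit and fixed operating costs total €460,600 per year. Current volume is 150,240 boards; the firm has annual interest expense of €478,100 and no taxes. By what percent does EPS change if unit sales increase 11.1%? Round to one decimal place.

+38.9%

Total contribution margin = 150,240 × €8.74 = €1,313,097.60.
Subtracting fixed costs: EBIT = €1,313,097.60 − €460,600 = €852,497.60.
After interest of €478,100.00, pre-tax earnings = €374,397.60.
DCL = total CM / (EBIT − I) = €1,313,097.60 / €374,397.60 = 3.5072.
%ΔEPS = DCL × %ΔSales = 3.5072 × +11.1% = +38.9%.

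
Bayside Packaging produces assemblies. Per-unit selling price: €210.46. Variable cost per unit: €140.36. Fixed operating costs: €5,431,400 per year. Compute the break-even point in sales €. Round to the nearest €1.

Contribution margin per unit = €210.46 − €140.36 = €70.10, a CM ratio of €70.10 ÷ €210.46 = 0.3331.
Break-even sales = FC ÷ CM ratio = €5,431,400 × €210.46 / €70.10 = €16,306,597.

€16,306,597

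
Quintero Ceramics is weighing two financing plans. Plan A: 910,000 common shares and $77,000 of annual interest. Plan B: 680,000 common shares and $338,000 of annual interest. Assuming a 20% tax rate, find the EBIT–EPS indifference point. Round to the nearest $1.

$1,109,652

At indifference, (EBIT − 77,000)(1 − t)/910,000 = (EBIT − 338,000)(1 − t)/680,000.
Cancelling (1 − t) and cross-multiplying: 680,000·(EBIT − 77,000) = 910,000·(EBIT − 338,000).
EBIT × (910,000 − 680,000) = 338,000 × 910,000 − 77,000 × 680,000 = 255,220,000,000, so EBIT = 255,220,000,000 ÷ 230,000 = 1,109,652.17.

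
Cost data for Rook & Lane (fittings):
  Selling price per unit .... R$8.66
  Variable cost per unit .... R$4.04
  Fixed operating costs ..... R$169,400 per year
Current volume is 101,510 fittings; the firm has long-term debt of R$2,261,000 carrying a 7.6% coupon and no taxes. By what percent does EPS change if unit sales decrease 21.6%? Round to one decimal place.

-79.3%

Contribution at this volume is 101,510 × R$4.62 = R$468,976.20.
Subtracting fixed costs: EBIT = R$468,976.20 − R$169,400 = R$299,576.20.
After interest of R$171,836.00, pre-tax earnings = R$127,740.20.
DCL = total CM / (EBIT − I) = R$468,976.20 / R$127,740.20 = 3.6713.
%ΔEPS = DCL × %ΔSales = 3.6713 × -21.6% = -79.3%.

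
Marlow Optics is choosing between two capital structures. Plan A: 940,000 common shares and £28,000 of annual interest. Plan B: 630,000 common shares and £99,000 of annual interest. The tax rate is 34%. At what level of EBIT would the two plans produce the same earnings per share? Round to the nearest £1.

£243,290

At indifference, (EBIT − 28,000)(1 − t)/940,000 = (EBIT − 99,000)(1 − t)/630,000.
The (1 − t) factor cancels: (EBIT − 28,000) × 630,000 = (EBIT − 99,000) × 940,000.
EBIT × (940,000 − 630,000) = 99,000 × 940,000 − 28,000 × 630,000 = 75,420,000,000, so EBIT = 75,420,000,000 ÷ 310,000 = 243,290.32.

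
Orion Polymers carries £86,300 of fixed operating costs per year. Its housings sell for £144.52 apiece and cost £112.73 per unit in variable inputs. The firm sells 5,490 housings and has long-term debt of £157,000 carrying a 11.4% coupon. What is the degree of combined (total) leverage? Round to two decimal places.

2.48

At 5,490 units, contribution = 5,490 × £31.79 = £174,527.10.
EBIT = £174,527.10 − £86,300 = £88,227.10. Interest = £17,898.00, so EBIT − I = £70,329.10.
DCL = contribution ÷ (EBIT − I) = £174,527.10 ÷ £70,329.10 = 2.4816.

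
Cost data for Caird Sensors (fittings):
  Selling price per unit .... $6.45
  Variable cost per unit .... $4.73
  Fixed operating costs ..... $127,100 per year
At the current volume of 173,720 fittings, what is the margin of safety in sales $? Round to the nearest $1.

Unit CM = price − variable cost = $6.45 − $4.73 = $1.72. Break-even units = $127,100 ÷ $1.72 = 73,895.35; break-even revenue = 73,895.35 × $6.45 = $476,625.00.
Actual sales revenue = 173,720 × $6.45 = $1,120,494.00.
Margin of safety = $1,120,494.00 − $476,625.00 = $643,869.

$643,869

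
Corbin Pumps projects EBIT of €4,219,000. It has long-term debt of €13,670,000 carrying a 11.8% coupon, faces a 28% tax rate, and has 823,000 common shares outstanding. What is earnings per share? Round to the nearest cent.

Interest = €1,613,060.00, so EBT = €4,219,000 − €1,613,060.00 = €2,605,940.00.
Net income = €2,605,940.00 × (1 − 0.28) = €1,876,276.80.
EPS = €1,876,276.80 ÷ 823,000 = €2.28.

€2.28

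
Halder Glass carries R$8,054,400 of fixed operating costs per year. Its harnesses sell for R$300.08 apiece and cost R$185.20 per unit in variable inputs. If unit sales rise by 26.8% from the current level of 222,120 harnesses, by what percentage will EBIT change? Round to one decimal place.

+39.2%

Total contribution margin = 222,120 × R$114.88 = R$25,517,145.60.
EBIT = R$25,517,145.60 − R$8,054,400 = R$17,462,745.60.
DOL = contribution ÷ EBIT = R$25,517,145.60 ÷ R$17,462,745.60 = 1.4612.
%ΔEBIT = DOL × %ΔSales = 1.4612 × +26.8% = +39.2%.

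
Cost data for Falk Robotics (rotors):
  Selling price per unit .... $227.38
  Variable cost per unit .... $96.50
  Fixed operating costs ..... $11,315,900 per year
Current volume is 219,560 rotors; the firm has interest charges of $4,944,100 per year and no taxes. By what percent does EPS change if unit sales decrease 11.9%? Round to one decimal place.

At 219,560 units, contribution = 219,560 × $130.88 = $28,736,012.80.
Operating income = contribution − fixed costs = $28,736,012.80 − $11,315,900 = $17,420,112.80.
After interest of $4,944,100.00, pre-tax earnings = $12,476,012.80.
Degree of combined leverage = contribution ÷ (EBIT − I) = $28,736,012.80 ÷ $12,476,012.80 = 2.3033.
EPS therefore changes by 2.3033 × (-11.9%) = -27.4%.

-27.4%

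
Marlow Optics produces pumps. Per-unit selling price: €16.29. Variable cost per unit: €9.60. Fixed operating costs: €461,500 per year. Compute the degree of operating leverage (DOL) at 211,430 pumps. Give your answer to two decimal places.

Contribution at this volume is 211,430 × €6.69 = €1,414,466.70.
Operating income = contribution − fixed costs = €1,414,466.70 − €461,500 = €952,966.70.
Degree of operating leverage = €1,414,466.70 / €952,966.70 = 1.4843.

1.48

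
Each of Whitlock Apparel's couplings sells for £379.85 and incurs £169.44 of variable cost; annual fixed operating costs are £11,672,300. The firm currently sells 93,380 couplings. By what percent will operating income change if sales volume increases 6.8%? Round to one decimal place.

+16.8%

Contribution at this volume is 93,380 × £210.41 = £19,648,085.80.
Operating income = contribution − fixed costs = £19,648,085.80 − £11,672,300 = £7,975,785.80.
DOL = contribution ÷ EBIT = £19,648,085.80 ÷ £7,975,785.80 = 2.4635.
Operating income changes by 2.4635 × +6.8% = +16.8%.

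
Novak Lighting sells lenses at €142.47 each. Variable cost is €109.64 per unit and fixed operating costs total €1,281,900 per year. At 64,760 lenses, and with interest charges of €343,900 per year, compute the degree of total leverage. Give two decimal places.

Total contribution margin = 64,760 × €32.83 = €2,126,070.80.
Operating income = contribution − fixed costs = €2,126,070.80 − €1,281,900 = €844,170.80. Interest = €343,900.00, so EBIT − I = €500,270.80.
DCL = contribution ÷ (EBIT − I) = €2,126,070.80 ÷ €500,270.80 = 4.2498.

4.25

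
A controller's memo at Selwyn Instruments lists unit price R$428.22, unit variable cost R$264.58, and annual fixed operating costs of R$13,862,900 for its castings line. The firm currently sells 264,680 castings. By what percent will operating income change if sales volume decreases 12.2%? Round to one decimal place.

Total contribution margin = 264,680 × R$163.64 = R$43,312,235.20.
EBIT = R$43,312,235.20 − R$13,862,900 = R$29,449,335.20.
So DOL = total CM / EBIT = R$43,312,235.20 / R$29,449,335.20 = 1.4707.
So EBIT moves 1.4707 × (-12.2%) = -17.9%.

-17.9%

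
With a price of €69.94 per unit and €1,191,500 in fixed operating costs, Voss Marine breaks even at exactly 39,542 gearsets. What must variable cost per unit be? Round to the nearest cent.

At break-even, FC = Q × (P − VC), so P − VC = €1,191,500 ÷ 39,542 = €30.1325.
Hence VC = price − CM = €69.94 − €30.1325 = €39.81.

€39.81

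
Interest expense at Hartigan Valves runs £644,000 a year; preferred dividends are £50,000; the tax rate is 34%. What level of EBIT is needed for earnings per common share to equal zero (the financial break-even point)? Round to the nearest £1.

Grossing the preferred dividend up to pre-tax terms: £50,000 / (1 − 0.34) = £75,757.58.
EPS = 0 when EBIT covers interest plus the pre-tax preferred burden: £644,000 + £75,757.58 = £719,757.58.

£719,758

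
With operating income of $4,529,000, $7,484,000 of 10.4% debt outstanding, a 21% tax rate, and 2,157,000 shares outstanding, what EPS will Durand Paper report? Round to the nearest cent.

$1.37

Pre-tax income = $4,529,000 − $778,336.00 = $3,750,664.00.
Net income = $3,750,664.00 × (1 − 0.21) = $2,963,024.56.
EPS = $2,963,024.56 ÷ 2,157,000 = $1.37.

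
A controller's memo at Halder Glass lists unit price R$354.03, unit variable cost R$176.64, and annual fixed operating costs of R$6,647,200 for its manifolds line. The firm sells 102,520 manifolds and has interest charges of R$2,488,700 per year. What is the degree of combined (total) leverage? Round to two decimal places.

At 102,520 units, contribution = 102,520 × R$177.39 = R$18,186,022.80.
Subtracting fixed costs: EBIT = R$18,186,022.80 − R$6,647,200 = R$11,538,822.80. Interest = R$2,488,700.00, so EBIT − I = R$9,050,122.80.
Degree of total leverage = total CM / (EBIT − interest) = R$18,186,022.80 / R$9,050,122.80 = 2.0095.

2.01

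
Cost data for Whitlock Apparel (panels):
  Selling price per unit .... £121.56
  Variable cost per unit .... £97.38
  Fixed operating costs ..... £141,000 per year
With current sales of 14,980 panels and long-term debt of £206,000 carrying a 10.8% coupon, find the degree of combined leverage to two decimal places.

At 14,980 units, contribution = 14,980 × £24.18 = £362,216.40.
Subtracting fixed costs: EBIT = £362,216.40 − £141,000 = £221,216.40. Interest = £22,248.00.
DOL = £362,216.40 ÷ £221,216.40 = 1.6374; DFL = £221,216.40 ÷ £198,968.40 = 1.1118.
DCL = DOL × DFL = 1.6374 × 1.1118 = 1.8205.

1.82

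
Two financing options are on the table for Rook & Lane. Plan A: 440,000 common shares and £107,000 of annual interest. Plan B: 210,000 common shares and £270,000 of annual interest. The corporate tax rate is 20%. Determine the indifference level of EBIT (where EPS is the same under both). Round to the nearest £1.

Set EPS_A = EPS_B: (EBIT − £107,000)(1 − 0.20) ÷ 440,000 = (EBIT − £270,000)(1 − 0.20) ÷ 210,000.
The (1 − t) factor cancels: (EBIT − 107,000) × 210,000 = (EBIT − 270,000) × 440,000.
Solving, EBIT = (270,000·440,000 − 107,000·210,000) / (440,000 − 210,000) = 96,330,000,000 / 230,000 = 418,826.09.

£418,826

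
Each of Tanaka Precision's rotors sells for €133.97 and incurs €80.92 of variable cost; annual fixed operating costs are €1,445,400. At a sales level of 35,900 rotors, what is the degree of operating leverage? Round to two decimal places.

Total contribution margin = 35,900 × €53.05 = €1,904,495.00.
Operating income = contribution − fixed costs = €1,904,495.00 − €1,445,400 = €459,095.00.
Degree of operating leverage = €1,904,495.00 / €459,095.00 = 4.1484.

4.15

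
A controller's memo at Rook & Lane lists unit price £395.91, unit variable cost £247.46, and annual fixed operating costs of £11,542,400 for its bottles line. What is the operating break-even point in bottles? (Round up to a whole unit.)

Each unit contributes £395.91 − £247.46 = £148.45.
Units to break even: £11,542,400 ÷ £148.45 = 77,752.78, rounded up to 77,753.

77,753 bottles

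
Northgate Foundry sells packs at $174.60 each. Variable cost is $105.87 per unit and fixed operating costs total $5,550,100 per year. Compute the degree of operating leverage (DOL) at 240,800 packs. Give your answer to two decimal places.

Contribution at this volume is 240,800 × $68.73 = $16,550,184.00.
Subtracting fixed costs: EBIT = $16,550,184.00 − $5,550,100 = $11,000,084.00.
So DOL = total CM / EBIT = $16,550,184.00 / $11,000,084.00 = 1.5046.

1.50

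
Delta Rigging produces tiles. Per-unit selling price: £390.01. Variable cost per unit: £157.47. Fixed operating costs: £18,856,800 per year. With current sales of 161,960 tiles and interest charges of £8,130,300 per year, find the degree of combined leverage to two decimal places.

Contribution at this volume is 161,960 × £232.54 = £37,662,178.40.
Operating income = contribution − fixed costs = £37,662,178.40 − £18,856,800 = £18,805,378.40. Interest = £8,130,300.00.
DOL = £37,662,178.40 ÷ £18,805,378.40 = 2.0027; DFL = £18,805,378.40 ÷ £10,675,078.40 = 1.7616.
Combined leverage = 2.0027 × 1.7616 = 3.5280.

3.53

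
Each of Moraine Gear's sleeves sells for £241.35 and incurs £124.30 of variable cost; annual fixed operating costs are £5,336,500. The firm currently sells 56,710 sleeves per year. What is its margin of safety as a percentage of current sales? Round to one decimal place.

Contribution margin per unit = £241.35 − £124.30 = £117.05. Break-even units = £5,336,500 ÷ £117.05 = 45,591.63; break-even revenue = 45,591.63 × £241.35 = £11,003,539.30.
Current sales = 56,710 × £241.35 = £13,686,958.50.
Margin of safety = (£13,686,958.50 − £11,003,539.30) ÷ £13,686,958.50 = 19.6%.

19.6%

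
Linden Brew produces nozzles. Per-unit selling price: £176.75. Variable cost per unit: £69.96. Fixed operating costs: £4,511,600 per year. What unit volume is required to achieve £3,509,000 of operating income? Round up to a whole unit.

75,107 nozzles

Unit CM = price − variable cost = £176.75 − £69.96 = £106.79.
Required volume = (fixed costs + target profit) ÷ CM = (£4,511,600 + £3,509,000) ÷ £106.79 = 75,106.28, so 75,107 nozzles.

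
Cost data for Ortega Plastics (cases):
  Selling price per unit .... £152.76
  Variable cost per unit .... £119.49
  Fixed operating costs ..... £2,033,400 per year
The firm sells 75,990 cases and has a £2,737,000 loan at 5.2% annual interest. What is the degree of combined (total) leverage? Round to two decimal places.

7.17

At 75,990 units, contribution = 75,990 × £33.27 = £2,528,187.30.
Operating income = contribution − fixed costs = £2,528,187.30 − £2,033,400 = £494,787.30. Interest = £142,324.00.
DOL = £2,528,187.30 ÷ £494,787.30 = 5.1096; DFL = £494,787.30 ÷ £352,463.30 = 1.4038.
DCL = DOL × DFL = 5.1096 × 1.4038 = 7.1729.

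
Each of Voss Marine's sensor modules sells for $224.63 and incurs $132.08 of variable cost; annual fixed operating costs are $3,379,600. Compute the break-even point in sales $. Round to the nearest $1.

CM per unit = $224.63 − $132.08 = $92.55; CM ratio = $92.55 / $224.63 = 0.4120.
Break-even sales = FC ÷ CM ratio = $3,379,600 × $224.63 / $92.55 = $8,202,696.

$8,202,696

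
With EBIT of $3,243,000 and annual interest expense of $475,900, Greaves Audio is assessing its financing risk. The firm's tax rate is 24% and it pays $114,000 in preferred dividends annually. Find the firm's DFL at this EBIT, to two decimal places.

Interest = $475,900.00.
Preferred dividends grossed up pre-tax: $114,000 / (1 − 0.24) = $150,000.00.
DFL = EBIT ÷ [EBIT − I − D_p/(1−t)] = $3,243,000 ÷ [$3,243,000 − $475,900.00 − $150,000.00] = $3,243,000 ÷ $2,617,100.00 = 1.2392.

1.24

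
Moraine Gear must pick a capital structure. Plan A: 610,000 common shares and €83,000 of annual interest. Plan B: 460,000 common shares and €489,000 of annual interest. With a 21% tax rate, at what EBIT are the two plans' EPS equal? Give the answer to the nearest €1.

At indifference, (EBIT − 83,000)(1 − t)/610,000 = (EBIT − 489,000)(1 − t)/460,000.
The (1 − t) factor cancels: (EBIT − 83,000) × 460,000 = (EBIT − 489,000) × 610,000.
EBIT × (610,000 − 460,000) = 489,000 × 610,000 − 83,000 × 460,000 = 260,110,000,000, so EBIT = 260,110,000,000 ÷ 150,000 = 1,734,066.67.

€1,734,067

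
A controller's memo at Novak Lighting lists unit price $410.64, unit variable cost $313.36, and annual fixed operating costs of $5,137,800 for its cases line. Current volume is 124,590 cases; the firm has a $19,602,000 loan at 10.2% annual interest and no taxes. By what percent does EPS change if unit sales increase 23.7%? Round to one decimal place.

+57.6%

Total contribution margin = 124,590 × $97.28 = $12,120,115.20.
Subtracting fixed costs: EBIT = $12,120,115.20 − $5,137,800 = $6,982,315.20.
Interest = $1,999,404.00, so EBIT − I = $4,982,911.20.
Degree of combined leverage = contribution ÷ (EBIT − I) = $12,120,115.20 ÷ $4,982,911.20 = 2.4323.
EPS therefore changes by 2.4323 × (+23.7%) = +57.6%.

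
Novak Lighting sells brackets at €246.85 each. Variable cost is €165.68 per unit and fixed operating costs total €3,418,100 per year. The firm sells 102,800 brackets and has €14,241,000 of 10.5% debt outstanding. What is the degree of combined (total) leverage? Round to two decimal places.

2.43

At 102,800 units, contribution = 102,800 × €81.17 = €8,344,276.00.
Subtracting fixed costs: EBIT = €8,344,276.00 − €3,418,100 = €4,926,176.00. Interest = €1,495,305.00.
DOL = €8,344,276.00 ÷ €4,926,176.00 = 1.6939; DFL = €4,926,176.00 ÷ €3,430,871.00 = 1.4358.
DCL = DOL × DFL = 1.6939 × 1.4358 = 2.4321.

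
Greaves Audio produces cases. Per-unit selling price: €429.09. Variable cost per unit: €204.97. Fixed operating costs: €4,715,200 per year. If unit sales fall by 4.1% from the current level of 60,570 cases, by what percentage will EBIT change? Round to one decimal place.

Total contribution margin = 60,570 × €224.12 = €13,574,948.40.
Operating income = contribution − fixed costs = €13,574,948.40 − €4,715,200 = €8,859,748.40.
So DOL = total CM / EBIT = €13,574,948.40 / €8,859,748.40 = 1.5322.
Operating income changes by 1.5322 × -4.1% = -6.3%.

-6.3%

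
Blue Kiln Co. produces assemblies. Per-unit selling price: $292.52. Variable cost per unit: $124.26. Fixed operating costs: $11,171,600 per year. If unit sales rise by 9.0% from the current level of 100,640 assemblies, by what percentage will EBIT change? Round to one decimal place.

+26.4%

Contribution at this volume is 100,640 × $168.26 = $16,933,686.40.
EBIT = $16,933,686.40 − $11,171,600 = $5,762,086.40.
So DOL = total CM / EBIT = $16,933,686.40 / $5,762,086.40 = 2.9388.
Operating income changes by 2.9388 × +9.0% = +26.4%.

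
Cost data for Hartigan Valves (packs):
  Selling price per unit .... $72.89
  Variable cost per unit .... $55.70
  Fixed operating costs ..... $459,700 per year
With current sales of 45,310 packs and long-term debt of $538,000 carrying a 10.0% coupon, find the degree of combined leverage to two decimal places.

Total contribution margin = 45,310 × $17.19 = $778,878.90.
Operating income = contribution − fixed costs = $778,878.90 − $459,700 = $319,178.90. Interest = $53,800.00.
DOL = $778,878.90 ÷ $319,178.90 = 2.4403; DFL = $319,178.90 ÷ $265,378.90 = 1.2027.
Combined leverage = 2.4403 × 1.2027 = 2.9349.

2.93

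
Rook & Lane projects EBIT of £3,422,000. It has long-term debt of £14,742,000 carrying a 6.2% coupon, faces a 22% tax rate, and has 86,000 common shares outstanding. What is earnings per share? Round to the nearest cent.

£22.75

Interest = £914,004.00, so EBT = £3,422,000 − £914,004.00 = £2,507,996.00.
After tax at 22%: net income = £2,507,996.00 × 0.78 = £1,956,236.88.
Per share: £1,956,236.88 / 86,000 shares = £22.75.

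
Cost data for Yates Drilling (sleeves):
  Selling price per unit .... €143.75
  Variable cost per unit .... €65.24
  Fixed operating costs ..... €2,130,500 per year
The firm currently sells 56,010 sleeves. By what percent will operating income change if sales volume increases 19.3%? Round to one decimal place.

Contribution at this volume is 56,010 × €78.51 = €4,397,345.10.
EBIT = €4,397,345.10 − €2,130,500 = €2,266,845.10.
Degree of operating leverage = €4,397,345.10 / €2,266,845.10 = 1.9399.
Operating income changes by 1.9399 × +19.3% = +37.4%.

+37.4%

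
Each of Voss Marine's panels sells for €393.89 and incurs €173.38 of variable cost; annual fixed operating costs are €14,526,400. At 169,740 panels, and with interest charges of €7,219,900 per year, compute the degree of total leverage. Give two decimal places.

At 169,740 units, contribution = 169,740 × €220.51 = €37,429,367.40.
Operating income = contribution − fixed costs = €37,429,367.40 − €14,526,400 = €22,902,967.40. Interest = €7,219,900.00.
DOL = €37,429,367.40 ÷ €22,902,967.40 = 1.6343; DFL = €22,902,967.40 ÷ €15,683,067.40 = 1.4604.
DCL = DOL × DFL = 1.6343 × 1.4604 = 2.3867.

2.39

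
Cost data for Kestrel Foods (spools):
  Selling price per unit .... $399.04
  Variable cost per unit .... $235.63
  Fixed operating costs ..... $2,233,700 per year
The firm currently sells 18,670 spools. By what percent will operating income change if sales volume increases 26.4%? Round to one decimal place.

+98.6%

Total contribution margin = 18,670 × $163.41 = $3,050,864.70.
Subtracting fixed costs: EBIT = $3,050,864.70 − $2,233,700 = $817,164.70.
Degree of operating leverage = $3,050,864.70 / $817,164.70 = 3.7335.
Operating income changes by 3.7335 × +26.4% = +98.6%.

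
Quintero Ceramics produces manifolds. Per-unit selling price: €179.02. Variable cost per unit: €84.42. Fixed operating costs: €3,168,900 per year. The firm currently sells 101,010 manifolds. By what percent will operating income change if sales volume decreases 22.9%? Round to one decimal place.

Total contribution margin = 101,010 × €94.60 = €9,555,546.00.
Operating income = contribution − fixed costs = €9,555,546.00 − €3,168,900 = €6,386,646.00.
DOL = contribution ÷ EBIT = €9,555,546.00 ÷ €6,386,646.00 = 1.4962.
%ΔEBIT = DOL × %ΔSales = 1.4962 × -22.9% = -34.3%.

-34.3%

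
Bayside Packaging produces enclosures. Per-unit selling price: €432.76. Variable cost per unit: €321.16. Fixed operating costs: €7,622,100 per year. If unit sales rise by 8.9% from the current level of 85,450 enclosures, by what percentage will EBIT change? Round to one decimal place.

Total contribution margin = 85,450 × €111.60 = €9,536,220.00.
EBIT = €9,536,220.00 − €7,622,100 = €1,914,120.00.
DOL = contribution ÷ EBIT = €9,536,220.00 ÷ €1,914,120.00 = 4.9820.
%ΔEBIT = DOL × %ΔSales = 4.9820 × +8.9% = +44.3%.

+44.3%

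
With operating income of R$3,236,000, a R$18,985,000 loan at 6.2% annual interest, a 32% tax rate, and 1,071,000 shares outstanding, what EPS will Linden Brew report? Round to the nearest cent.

Pre-tax income = R$3,236,000 − R$1,177,070.00 = R$2,058,930.00.
After tax at 32%: net income = R$2,058,930.00 × 0.68 = R$1,400,072.40.
EPS = R$1,400,072.40 ÷ 1,071,000 = R$1.31.

R$1.31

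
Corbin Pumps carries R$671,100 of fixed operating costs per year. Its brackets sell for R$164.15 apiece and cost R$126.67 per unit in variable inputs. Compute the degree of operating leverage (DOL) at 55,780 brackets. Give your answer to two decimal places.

Contribution at this volume is 55,780 × R$37.48 = R$2,090,634.40.
EBIT = R$2,090,634.40 − R$671,100 = R$1,419,534.40.
Degree of operating leverage = R$2,090,634.40 / R$1,419,534.40 = 1.4728.

1.47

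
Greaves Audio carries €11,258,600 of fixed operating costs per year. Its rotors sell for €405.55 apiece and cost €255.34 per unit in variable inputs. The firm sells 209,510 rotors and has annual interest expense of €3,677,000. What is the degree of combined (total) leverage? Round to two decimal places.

Contribution at this volume is 209,510 × €150.21 = €31,470,497.10.
EBIT = €31,470,497.10 − €11,258,600 = €20,211,897.10. Interest = €3,677,000.00, so EBIT − I = €16,534,897.10.
Degree of total leverage = total CM / (EBIT − interest) = €31,470,497.10 / €16,534,897.10 = 1.9033.

1.90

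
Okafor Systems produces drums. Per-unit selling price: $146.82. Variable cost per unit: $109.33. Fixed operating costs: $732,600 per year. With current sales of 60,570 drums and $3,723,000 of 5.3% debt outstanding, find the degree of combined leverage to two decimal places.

1.69

Total contribution margin = 60,570 × $37.49 = $2,270,769.30.
EBIT = $2,270,769.30 − $732,600 = $1,538,169.30. Interest = $197,319.00, so EBIT − I = $1,340,850.30.
DCL = contribution ÷ (EBIT − I) = $2,270,769.30 ÷ $1,340,850.30 = 1.6935.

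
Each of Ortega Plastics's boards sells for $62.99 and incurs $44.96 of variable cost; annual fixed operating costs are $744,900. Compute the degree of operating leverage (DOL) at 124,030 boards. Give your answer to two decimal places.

1.50

At 124,030 units, contribution = 124,030 × $18.03 = $2,236,260.90.
EBIT = $2,236,260.90 − $744,900 = $1,491,360.90.
DOL = contribution ÷ EBIT = $2,236,260.90 ÷ $1,491,360.90 = 1.4995.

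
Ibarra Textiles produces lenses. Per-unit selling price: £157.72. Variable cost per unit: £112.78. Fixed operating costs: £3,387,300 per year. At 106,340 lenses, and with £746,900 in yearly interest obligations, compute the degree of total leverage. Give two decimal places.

At 106,340 units, contribution = 106,340 × £44.94 = £4,778,919.60.
EBIT = £4,778,919.60 − £3,387,300 = £1,391,619.60. Interest = £746,900.00, so EBIT − I = £644,719.60.
DCL = contribution ÷ (EBIT − I) = £4,778,919.60 ÷ £644,719.60 = 7.4124.

7.41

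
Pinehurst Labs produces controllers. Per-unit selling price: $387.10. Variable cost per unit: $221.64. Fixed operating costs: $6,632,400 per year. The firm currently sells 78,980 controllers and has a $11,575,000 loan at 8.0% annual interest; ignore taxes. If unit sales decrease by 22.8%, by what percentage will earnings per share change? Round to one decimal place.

At 78,980 units, contribution = 78,980 × $165.46 = $13,068,030.80.
Operating income = contribution − fixed costs = $13,068,030.80 − $6,632,400 = $6,435,630.80.
Interest = $926,000.00, so EBIT − I = $5,509,630.80.
Degree of combined leverage = contribution ÷ (EBIT − I) = $13,068,030.80 ÷ $5,509,630.80 = 2.3719.
%ΔEPS = DCL × %ΔSales = 2.3719 × -22.8% = -54.1%.

-54.1%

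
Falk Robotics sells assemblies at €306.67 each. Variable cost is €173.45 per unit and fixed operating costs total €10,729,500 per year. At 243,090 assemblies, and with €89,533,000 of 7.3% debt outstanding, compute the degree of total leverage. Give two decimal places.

2.14

Contribution at this volume is 243,090 × €133.22 = €32,384,449.80.
Operating income = contribution − fixed costs = €32,384,449.80 − €10,729,500 = €21,654,949.80. Interest = €6,535,909.00, so EBIT − I = €15,119,040.80.
Degree of total leverage = total CM / (EBIT − interest) = €32,384,449.80 / €15,119,040.80 = 2.1420.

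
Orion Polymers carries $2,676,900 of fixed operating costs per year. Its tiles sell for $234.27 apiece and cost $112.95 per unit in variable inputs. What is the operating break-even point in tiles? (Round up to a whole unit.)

22,065 tiles

Unit CM = price − variable cost = $234.27 − $112.95 = $121.32.
Units to break even: $2,676,900 ÷ $121.32 = 22,064.79, rounded up to 22,065.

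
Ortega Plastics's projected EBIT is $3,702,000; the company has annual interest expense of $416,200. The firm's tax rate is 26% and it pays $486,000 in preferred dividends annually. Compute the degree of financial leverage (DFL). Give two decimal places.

Annual interest charges come to $416,200.00.
Preferred dividends grossed up pre-tax: $486,000 / (1 − 0.26) = $656,756.76.
DFL = EBIT ÷ [EBIT − I − D_p/(1−t)] = $3,702,000 ÷ [$3,702,000 − $416,200.00 − $656,756.76] = $3,702,000 ÷ $2,629,043.24 = 1.4081.

1.41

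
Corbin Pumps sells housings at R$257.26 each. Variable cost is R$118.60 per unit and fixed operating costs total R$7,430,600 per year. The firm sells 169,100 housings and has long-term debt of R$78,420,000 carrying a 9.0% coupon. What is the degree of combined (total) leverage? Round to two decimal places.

Contribution at this volume is 169,100 × R$138.66 = R$23,447,406.00.
Subtracting fixed costs: EBIT = R$23,447,406.00 − R$7,430,600 = R$16,016,806.00. Interest = R$7,057,800.00, so EBIT − I = R$8,959,006.00.
Degree of total leverage = total CM / (EBIT − interest) = R$23,447,406.00 / R$8,959,006.00 = 2.6172.

2.62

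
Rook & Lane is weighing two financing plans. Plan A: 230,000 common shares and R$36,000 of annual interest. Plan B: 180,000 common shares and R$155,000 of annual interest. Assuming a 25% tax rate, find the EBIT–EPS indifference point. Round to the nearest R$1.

R$583,400

At indifference, (EBIT − 36,000)(1 − t)/230,000 = (EBIT − 155,000)(1 − t)/180,000.
Cancelling (1 − t) and cross-multiplying: 180,000·(EBIT − 36,000) = 230,000·(EBIT − 155,000).
Solving, EBIT = (155,000·230,000 − 36,000·180,000) / (230,000 − 180,000) = 29,170,000,000 / 50,000 = 583,400.00.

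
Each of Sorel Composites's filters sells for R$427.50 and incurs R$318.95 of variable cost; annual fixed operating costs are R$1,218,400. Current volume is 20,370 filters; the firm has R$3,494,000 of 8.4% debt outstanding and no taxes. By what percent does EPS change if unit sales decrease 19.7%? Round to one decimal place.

-62.3%

Contribution at this volume is 20,370 × R$108.55 = R$2,211,163.50.
EBIT = R$2,211,163.50 − R$1,218,400 = R$992,763.50.
After interest of R$293,496.00, pre-tax earnings = R$699,267.50.
DCL = total CM / (EBIT − I) = R$2,211,163.50 / R$699,267.50 = 3.1621.
EPS therefore changes by 3.1621 × (-19.7%) = -62.3%.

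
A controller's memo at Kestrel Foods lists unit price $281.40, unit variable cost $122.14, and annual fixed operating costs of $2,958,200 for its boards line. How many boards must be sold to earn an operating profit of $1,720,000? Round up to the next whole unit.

Contribution margin per unit = $281.40 − $122.14 = $159.26.
Need Q such that Q × $159.26 − $2,958,200 = $1,720,000, i.e. Q = $4,678,200 / $159.26 = 29,374.61 → 29,375.

29,375 boards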